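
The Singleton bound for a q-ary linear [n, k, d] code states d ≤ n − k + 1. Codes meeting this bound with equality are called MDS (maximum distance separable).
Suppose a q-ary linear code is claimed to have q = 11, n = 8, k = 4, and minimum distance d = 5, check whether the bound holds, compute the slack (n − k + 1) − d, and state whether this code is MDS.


Singleton RHS = n − k + 1 = 5, slack = 0, bound satisfied, MDS.

Singleton bound: d ≤ n − k + 1.
Here n = 8, k = 4, so n − k + 1 = 5.
Given d = 5, check d ≤ 5: YES.
Slack = (n − k + 1) − d = 0.
The code is MDS (slack = 0).
Description: the claimed parameters are [8, 4, 5]_11; such a code would be MDS (meets Singleton bound).


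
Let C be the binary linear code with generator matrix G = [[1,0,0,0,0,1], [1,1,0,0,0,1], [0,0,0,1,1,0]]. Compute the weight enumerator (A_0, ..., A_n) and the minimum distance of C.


Weight distribution: A_0 = 1, A_1 = 1, A_2 = 2, A_3 = 2, A_4 = 1, A_5 = 1. Minimum distance d = 1.

Enumerate all 2^3 = 8 messages m ∈ F_2^3.
For each, compute codeword c = mG in F_2^6, then tally its weight.
  m = 000 → c = 000000, weight = 0.
  m = 100 → c = 100001, weight = 2.
  m = 010 → c = 110001, weight = 3.
  m = 110 → c = 010000, weight = 1.
  m = 001 → c = 000110, weight = 2.
  m = 101 → c = 100111, weight = 4.
  m = 011 → c = 110111, weight = 5.
  m = 111 → c = 010110, weight = 3.
Tally weights:
  weight 0: 1 codewords.
  weight 1: 1 codewords.
  weight 2: 2 codewords.
  weight 3: 2 codewords.
  weight 4: 1 codewords.
  weight 5: 1 codewords.
Minimum distance d = smallest w > 0 with A_w > 0 = 1.
Sanity: Σ A_w = 8 = 2^3 = 8 ✓.


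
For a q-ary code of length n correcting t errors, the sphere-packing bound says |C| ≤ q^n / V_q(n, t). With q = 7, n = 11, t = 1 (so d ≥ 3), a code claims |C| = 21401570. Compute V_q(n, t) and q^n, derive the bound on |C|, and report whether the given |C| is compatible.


V_q(n, t) = 67, q^n = 1977326743, Hamming bound = 29512339, |C| = 21401570 ≤ bound (satisfied).

Step 1: Compute V_q(n, t) = Σ_{j=0}^1 C(n, j) (q−1)^j.
  j = 0: C(11,0)·(6)^0 = 1·1 = 1.
  j = 1: C(11,1)·(6)^1 = 11·6 = 66.
  V_q(n, t) = 1 + 66 = 67.
Step 2: q^n = 7^11 = 1977326743.
Step 3: Hamming bound ⌊q^n / V_q(n,t)⌋ = ⌊1977326743/67⌋ = 29512339.
Step 4: Compare |C| = 21401570 to 29512339: satisfied.
The claimed |C| lies below the Hamming bound.


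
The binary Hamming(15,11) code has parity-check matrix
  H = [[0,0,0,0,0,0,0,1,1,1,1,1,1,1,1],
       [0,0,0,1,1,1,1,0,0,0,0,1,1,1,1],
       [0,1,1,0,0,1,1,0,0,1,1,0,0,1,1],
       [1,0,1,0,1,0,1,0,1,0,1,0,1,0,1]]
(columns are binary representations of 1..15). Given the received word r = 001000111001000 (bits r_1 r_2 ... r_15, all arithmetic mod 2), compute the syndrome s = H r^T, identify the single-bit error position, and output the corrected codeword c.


s = (1, 0, 0, 1)^T, error position = 9, corrected codeword c = 001000110001000

Compute s = H r^T mod 2 one row at a time:
  s_1 = 1 + 1 + 0 + 0 + 1 + 0 + 0 + 0 = 3 ≡ 1 (mod 2).
  s_2 = 0 + 0 + 0 + 1 + 1 + 0 + 0 + 0 = 2 ≡ 0 (mod 2).
  s_3 = 0 + 1 + 0 + 1 + 0 + 0 + 0 + 0 = 2 ≡ 0 (mod 2).
  s_4 = 0 + 1 + 0 + 1 + 1 + 0 + 0 + 0 = 3 ≡ 1 (mod 2).
s = (1, 0, 0, 1)^T — this equals column 9 of H (binary 1001), so error is at position 9.
Correct: flip bit 9 of r = 001000111001000 to get c = 001000110001000.


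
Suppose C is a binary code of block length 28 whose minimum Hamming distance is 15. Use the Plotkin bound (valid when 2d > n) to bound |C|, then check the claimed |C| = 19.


Plotkin bound M ≤ 14; given |C| = 19 > bound (violated).

Check applicability: 2d = 30, n = 28.
2d − n = 2 > 0, so Plotkin applies.
Compute d/(2d−n) = 15/2 ≈ 7.5000.
⌊d/(2d−n)⌋ = 7.
Plotkin bound: M ≤ 2·7 = 14.
Given |C| = 19, check: VIOLATED.
This |C| is above the Plotkin bound, so no binary code with n = 28, d = 15 and 19 codewords exists.


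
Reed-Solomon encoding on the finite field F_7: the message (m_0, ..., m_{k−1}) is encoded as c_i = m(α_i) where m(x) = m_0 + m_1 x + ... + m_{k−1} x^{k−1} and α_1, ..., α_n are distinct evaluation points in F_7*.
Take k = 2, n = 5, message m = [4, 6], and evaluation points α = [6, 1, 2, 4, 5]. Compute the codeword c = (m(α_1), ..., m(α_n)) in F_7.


c = [5, 3, 2, 0, 6]

Message polynomial: m(x) = 4 + 6·x (mod 7).
For each evaluation point α_i, compute m(α_i) mod 7:
  α_1 = 6: Horner steps 6 → 5, so m(6) = 5.
  α_2 = 1: Horner steps 6 → 3, so m(1) = 3.
  α_3 = 2: Horner steps 6 → 2, so m(2) = 2.
  α_4 = 4: Horner steps 6 → 0, so m(4) = 0.
  α_5 = 5: Horner steps 6 → 6, so m(5) = 6.
Codeword c = [5, 3, 2, 0, 6] ∈ F_7^5.


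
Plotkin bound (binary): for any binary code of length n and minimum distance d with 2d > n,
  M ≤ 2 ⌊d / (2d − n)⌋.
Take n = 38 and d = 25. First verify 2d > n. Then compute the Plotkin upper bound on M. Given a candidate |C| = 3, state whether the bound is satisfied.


Plotkin bound M ≤ 4; given |C| = 3 ≤ bound (satisfied).

Check applicability: 2d = 50, n = 38.
2d − n = 12 > 0, so Plotkin applies.
Compute d/(2d−n) = 25/12 ≈ 2.0833.
⌊d/(2d−n)⌋ = 2.
Plotkin bound: M ≤ 2·2 = 4.
Given |C| = 3, check: satisfied.
This |C| is below the Plotkin bound.


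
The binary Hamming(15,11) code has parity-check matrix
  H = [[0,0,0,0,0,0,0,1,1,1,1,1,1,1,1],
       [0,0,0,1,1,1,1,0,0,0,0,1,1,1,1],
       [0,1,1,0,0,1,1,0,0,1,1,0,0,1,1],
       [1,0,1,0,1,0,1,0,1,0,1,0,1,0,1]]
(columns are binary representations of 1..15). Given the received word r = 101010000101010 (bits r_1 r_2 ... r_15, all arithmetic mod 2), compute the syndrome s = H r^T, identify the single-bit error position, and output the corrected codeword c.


s = (1, 1, 1, 1)^T, error position = 15, corrected codeword c = 101010000101011

Compute s = H r^T mod 2 one row at a time:
  s_1 = 0 + 0 + 1 + 0 + 1 + 0 + 1 + 0 = 3 ≡ 1 (mod 2).
  s_2 = 0 + 1 + 0 + 0 + 1 + 0 + 1 + 0 = 3 ≡ 1 (mod 2).
  s_3 = 0 + 1 + 0 + 0 + 1 + 0 + 1 + 0 = 3 ≡ 1 (mod 2).
  s_4 = 1 + 1 + 1 + 0 + 0 + 0 + 0 + 0 = 3 ≡ 1 (mod 2).
s = (1, 1, 1, 1)^T — this equals column 15 of H (binary 1111), so error is at position 15.
Correct: flip bit 15 of r = 101010000101010 to get c = 101010000101011.


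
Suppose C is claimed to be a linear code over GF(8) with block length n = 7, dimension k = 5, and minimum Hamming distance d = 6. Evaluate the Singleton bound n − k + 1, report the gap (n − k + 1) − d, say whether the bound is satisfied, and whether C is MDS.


Singleton RHS = n − k + 1 = 3, slack = -3, bound violated (no such code; not MDS).

Singleton bound: d ≤ n − k + 1.
Here n = 7, k = 5, so n − k + 1 = 3.
Given d = 6, check d ≤ 3: NO.
Slack = (n − k + 1) − d = -3.
The slack is negative: d = 6 exceeds n − k + 1 = 3 by 3, so the Singleton bound is violated and no linear [7, 5, 6]_8 code can exist. In particular it is not MDS (MDS requires d = n − k + 1 exactly).
Description: the claimed parameters are [7, 5, 6]_8; such a code would be impossible (violates the Singleton bound).


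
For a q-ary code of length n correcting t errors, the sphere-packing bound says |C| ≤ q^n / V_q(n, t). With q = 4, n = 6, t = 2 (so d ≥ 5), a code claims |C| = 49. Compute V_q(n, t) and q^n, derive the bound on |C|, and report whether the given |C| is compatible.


V_q(n, t) = 154, q^n = 4096, Hamming bound = 26, |C| = 49 > bound (violated).

Step 1: Compute V_q(n, t) = Σ_{j=0}^2 C(n, j) (q−1)^j.
  j = 0: C(6,0)·(3)^0 = 1·1 = 1.
  j = 1: C(6,1)·(3)^1 = 6·3 = 18.
  j = 2: C(6,2)·(3)^2 = 15·9 = 135.
  V_q(n, t) = 1 + 18 + 135 = 154.
Step 2: q^n = 4^6 = 4096.
Step 3: Hamming bound ⌊q^n / V_q(n,t)⌋ = ⌊4096/154⌋ = 26.
Step 4: Compare |C| = 49 to 26: violated.
The claimed |C| lies above the Hamming bound, so no 4-ary code of length 6 with d ≥ 5 can have 49 codewords.


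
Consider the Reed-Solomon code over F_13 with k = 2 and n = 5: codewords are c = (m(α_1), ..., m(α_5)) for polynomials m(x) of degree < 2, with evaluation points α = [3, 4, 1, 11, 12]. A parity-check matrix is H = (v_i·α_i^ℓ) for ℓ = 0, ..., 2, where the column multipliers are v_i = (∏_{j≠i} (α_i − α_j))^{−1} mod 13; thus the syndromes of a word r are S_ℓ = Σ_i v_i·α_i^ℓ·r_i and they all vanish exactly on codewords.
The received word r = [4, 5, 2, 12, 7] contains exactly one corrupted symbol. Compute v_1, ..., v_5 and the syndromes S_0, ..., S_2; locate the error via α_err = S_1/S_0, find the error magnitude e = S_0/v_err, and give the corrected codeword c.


S = (6, 7, 6), error at position 5, error magnitude e = 7, c = [4, 5, 2, 12, 0].

Step 1: column multipliers v_i = (∏_{j≠i}(α_i − α_j))^{−1} mod 13.
  i = 1 (α = 3): (3−4)(3−1)(3−11)(3−12) = (−1)·2·(−8)·(−9) = −144 ≡ 12, so v_1 = 12^{−1} = 12 (mod 13).
  i = 2 (α = 4): (4−3)(4−1)(4−11)(4−12) = 1·3·(−7)·(−8) = 168 ≡ 12, so v_2 = 12^{−1} = 12 (mod 13).
  i = 3 (α = 1): (1−3)(1−4)(1−11)(1−12) = (−2)·(−3)·(−10)·(−11) = 660 ≡ 10, so v_3 = 10^{−1} = 4 (mod 13).
  i = 4 (α = 11): (11−3)(11−4)(11−1)(11−12) = 8·7·10·(−1) = −560 ≡ 12, so v_4 = 12^{−1} = 12 (mod 13).
  i = 5 (α = 12): (12−3)(12−4)(12−1)(12−11) = 9·8·11·1 = 792 ≡ 12, so v_5 = 12^{−1} = 12 (mod 13).
  v = [12, 12, 4, 12, 12].
Step 2: syndromes of r = [4, 5, 2, 12, 7] (all sums mod 13).
  S_0 = Σ v_i r_i = 12·4 + 12·5 + 4·2 + 12·12 + 12·7 = 344 ≡ 6.
  S_1 = Σ v_i α_i r_i = 12·3·4 + 12·4·5 + 4·1·2 + 12·11·12 + 12·12·7 = 2984 ≡ 7.
  α_i^2 mod 13 = [9, 3, 1, 4, 1].
  S_2 = Σ v_i α_i^2 r_i = 12·9·4 + 12·3·5 + 4·1·2 + 12·4·12 + 12·1·7 = 1280 ≡ 6.
  S = (6, 7, 6) ≠ 0, so r is not a codeword (an error is present).
Step 3: locate the error. For a single error e at position i, S_ℓ = v_i·e·α_i^ℓ, so α_err = S_1/S_0.
  S_0^{−1} = 6^{−1} = 11 (mod 13), so α_err = 7·11 = 77 ≡ 12 = α_5. Error position i = 5.
  Consistency check: S_2/S_1 = 6·2 = 12 ≡ 12 = α_err ✓ (single-error assumption holds).
Step 4: error magnitude e = S_0/v_5 = S_0·∏_{j≠5}(α_5 − α_j) = 6·12 = 72 ≡ 7 (mod 13).
Step 5: correct position 5: c_5 = r_5 − e = 7 − 7 ≡ 0 (mod 13). Hence c = [4, 5, 2, 12, 0].
  Check: interpolating c through the α_i gives m(x) = 1 + 1·x (degree < 2) with m(α_i) = c_i for every i, so c is indeed a codeword.


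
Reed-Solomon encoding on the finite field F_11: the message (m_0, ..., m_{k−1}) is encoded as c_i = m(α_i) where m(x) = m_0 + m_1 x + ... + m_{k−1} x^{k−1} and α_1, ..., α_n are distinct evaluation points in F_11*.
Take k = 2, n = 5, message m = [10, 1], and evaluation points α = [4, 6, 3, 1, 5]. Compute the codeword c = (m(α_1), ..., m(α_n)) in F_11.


c = [3, 5, 2, 0, 4]

Message polynomial: m(x) = 10 + 1·x (mod 11).
For each evaluation point α_i, compute m(α_i) mod 11:
  α_1 = 4: Horner steps 1 → 3, so m(4) = 3.
  α_2 = 6: Horner steps 1 → 5, so m(6) = 5.
  α_3 = 3: Horner steps 1 → 2, so m(3) = 2.
  α_4 = 1: Horner steps 1 → 0, so m(1) = 0.
  α_5 = 5: Horner steps 1 → 4, so m(5) = 4.
Codeword c = [3, 5, 2, 0, 4] ∈ F_11^5.


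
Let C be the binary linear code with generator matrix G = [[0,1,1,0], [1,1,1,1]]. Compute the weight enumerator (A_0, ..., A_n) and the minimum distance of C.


Weight distribution: A_0 = 1, A_2 = 2, A_4 = 1. Minimum distance d = 2.

Enumerate all 2^2 = 4 messages m ∈ F_2^2.
For each, compute codeword c = mG in F_2^4, then tally its weight.
  m = 00 → c = 0000, weight = 0.
  m = 10 → c = 0110, weight = 2.
  m = 01 → c = 1111, weight = 4.
  m = 11 → c = 1001, weight = 2.
Tally weights:
  weight 0: 1 codewords.
  weight 2: 2 codewords.
  weight 4: 1 codewords.
Minimum distance d = smallest w > 0 with A_w > 0 = 2.
Sanity: Σ A_w = 4 = 2^2 = 4 ✓.


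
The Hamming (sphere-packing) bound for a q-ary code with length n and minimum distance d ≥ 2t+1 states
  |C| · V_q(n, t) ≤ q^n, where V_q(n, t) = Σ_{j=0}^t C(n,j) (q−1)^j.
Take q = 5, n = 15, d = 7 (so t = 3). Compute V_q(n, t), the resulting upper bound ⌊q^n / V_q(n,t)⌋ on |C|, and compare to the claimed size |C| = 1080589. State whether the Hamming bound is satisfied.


V_q(n, t) = 30861, q^n = 30517578125, Hamming bound = 988871, |C| = 1080589 > bound (violated).

Step 1: Compute V_q(n, t) = Σ_{j=0}^3 C(n, j) (q−1)^j.
  j = 0: C(15,0)·(4)^0 = 1·1 = 1.
  j = 1: C(15,1)·(4)^1 = 15·4 = 60.
  j = 2: C(15,2)·(4)^2 = 105·16 = 1680.
  j = 3: C(15,3)·(4)^3 = 455·64 = 29120.
  V_q(n, t) = 1 + 60 + 1680 + 29120 = 30861.
Step 2: q^n = 5^15 = 30517578125.
Step 3: Hamming bound ⌊q^n / V_q(n,t)⌋ = ⌊30517578125/30861⌋ = 988871.
Step 4: Compare |C| = 1080589 to 988871: violated.
The claimed |C| lies above the Hamming bound, so no 5-ary code of length 15 with d ≥ 7 can have 1080589 codewords.


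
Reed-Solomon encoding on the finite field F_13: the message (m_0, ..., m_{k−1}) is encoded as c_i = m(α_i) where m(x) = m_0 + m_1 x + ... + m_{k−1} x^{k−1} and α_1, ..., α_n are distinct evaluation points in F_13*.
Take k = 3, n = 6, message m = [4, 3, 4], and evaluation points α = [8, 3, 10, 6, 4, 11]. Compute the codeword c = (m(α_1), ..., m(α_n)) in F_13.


c = [11, 10, 5, 10, 2, 1]

Message polynomial: m(x) = 4 + 3·x + 4·x^2 (mod 13).
For each evaluation point α_i, compute m(α_i) mod 13:
  α_1 = 8: Horner steps 4 → 9 → 11, so m(8) = 11.
  α_2 = 3: Horner steps 4 → 2 → 10, so m(3) = 10.
  α_3 = 10: Horner steps 4 → 4 → 5, so m(10) = 5.
  α_4 = 6: Horner steps 4 → 1 → 10, so m(6) = 10.
  α_5 = 4: Horner steps 4 → 6 → 2, so m(4) = 2.
  α_6 = 11: Horner steps 4 → 8 → 1, so m(11) = 1.
Codeword c = [11, 10, 5, 10, 2, 1] ∈ F_13^6.


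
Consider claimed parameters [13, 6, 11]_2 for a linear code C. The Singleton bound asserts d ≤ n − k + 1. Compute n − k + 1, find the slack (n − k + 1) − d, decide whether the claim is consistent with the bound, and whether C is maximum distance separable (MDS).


Singleton RHS = n − k + 1 = 8, slack = -3, bound violated (no such code; not MDS).

Singleton bound: d ≤ n − k + 1.
Here n = 13, k = 6, so n − k + 1 = 8.
Given d = 11, check d ≤ 8: NO.
Slack = (n − k + 1) − d = -3.
The slack is negative: d = 11 exceeds n − k + 1 = 8 by 3, so the Singleton bound is violated and no linear [13, 6, 11]_2 code can exist. In particular it is not MDS (MDS requires d = n − k + 1 exactly).
Description: the claimed parameters are [13, 6, 11]_2; such a code would be impossible (violates the Singleton bound).


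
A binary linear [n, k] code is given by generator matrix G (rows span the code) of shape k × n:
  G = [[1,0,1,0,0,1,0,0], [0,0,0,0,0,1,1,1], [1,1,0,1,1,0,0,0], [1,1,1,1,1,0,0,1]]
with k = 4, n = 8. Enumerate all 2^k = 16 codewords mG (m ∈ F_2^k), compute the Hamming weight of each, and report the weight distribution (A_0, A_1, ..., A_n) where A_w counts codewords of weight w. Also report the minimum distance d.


Weight distribution: A_0 = 1, A_2 = 2, A_3 = 4, A_4 = 3, A_5 = 2, A_6 = 2, A_7 = 2. Minimum distance d = 2.

Enumerate all 2^4 = 16 messages m ∈ F_2^4.
For each, compute codeword c = mG in F_2^8, then tally its weight.
  m = 0000 → c = 00000000, weight = 0.
  m = 1000 → c = 10100100, weight = 3.
  m = 0100 → c = 00000111, weight = 3.
  m = 1100 → c = 10100011, weight = 4.
  m = 0010 → c = 11011000, weight = 4.
  m = 1010 → c = 01111100, weight = 5.
  m = 0110 → c = 11011111, weight = 7.
  m = 1110 → c = 01111011, weight = 6.
  m = 0001 → c = 11111001, weight = 6.
  m = 1001 → c = 01011101, weight = 5.
  m = 0101 → c = 11111110, weight = 7.
  m = 1101 → c = 01011010, weight = 4.
  m = 0011 → c = 00100001, weight = 2.
  m = 1011 → c = 10000101, weight = 3.
  m = 0111 → c = 00100110, weight = 3.
  m = 1111 → c = 10000010, weight = 2.
Tally weights:
  weight 0: 1 codewords.
  weight 2: 2 codewords.
  weight 3: 4 codewords.
  weight 4: 3 codewords.
  weight 5: 2 codewords.
  weight 6: 2 codewords.
  weight 7: 2 codewords.
Minimum distance d = smallest w > 0 with A_w > 0 = 2.
Sanity: Σ A_w = 16 = 2^4 = 16 ✓.


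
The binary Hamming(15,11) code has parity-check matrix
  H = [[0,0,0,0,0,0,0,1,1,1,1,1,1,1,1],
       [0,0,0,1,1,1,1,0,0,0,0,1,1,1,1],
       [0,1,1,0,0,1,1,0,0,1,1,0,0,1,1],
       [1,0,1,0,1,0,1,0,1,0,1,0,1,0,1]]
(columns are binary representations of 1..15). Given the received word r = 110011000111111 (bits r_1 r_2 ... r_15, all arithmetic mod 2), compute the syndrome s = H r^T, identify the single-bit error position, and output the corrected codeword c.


s = (0, 0, 0, 1)^T, error position = 1, corrected codeword c = 010011000111111

Compute s = H r^T mod 2 one row at a time:
  s_1 = 0 + 0 + 1 + 1 + 1 + 1 + 1 + 1 = 6 ≡ 0 (mod 2).
  s_2 = 0 + 1 + 1 + 0 + 1 + 1 + 1 + 1 = 6 ≡ 0 (mod 2).
  s_3 = 1 + 0 + 1 + 0 + 1 + 1 + 1 + 1 = 6 ≡ 0 (mod 2).
  s_4 = 1 + 0 + 1 + 0 + 0 + 1 + 1 + 1 = 5 ≡ 1 (mod 2).
s = (0, 0, 0, 1)^T — this equals column 1 of H (binary 0001), so error is at position 1.
Correct: flip bit 1 of r = 110011000111111 to get c = 010011000111111.


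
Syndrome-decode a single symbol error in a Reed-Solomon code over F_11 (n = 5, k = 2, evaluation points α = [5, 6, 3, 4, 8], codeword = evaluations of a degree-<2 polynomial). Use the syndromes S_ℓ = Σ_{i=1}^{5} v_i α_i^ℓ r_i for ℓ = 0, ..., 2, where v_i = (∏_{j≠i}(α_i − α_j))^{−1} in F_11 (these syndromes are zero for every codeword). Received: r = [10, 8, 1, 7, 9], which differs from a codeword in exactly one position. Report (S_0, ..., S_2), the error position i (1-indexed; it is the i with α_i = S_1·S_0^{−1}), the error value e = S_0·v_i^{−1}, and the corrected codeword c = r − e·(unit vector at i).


S = (5, 3, 4), error at position 1, error magnitude e = 8, c = [2, 8, 1, 7, 9].

Step 1: column multipliers v_i = (∏_{j≠i}(α_i − α_j))^{−1} mod 11.
  i = 1 (α = 5): (5−6)(5−3)(5−4)(5−8) = (−1)·2·1·(−3) = 6 ≡ 6, so v_1 = 6^{−1} = 2 (mod 11).
  i = 2 (α = 6): (6−5)(6−3)(6−4)(6−8) = 1·3·2·(−2) = −12 ≡ 10, so v_2 = 10^{−1} = 10 (mod 11).
  i = 3 (α = 3): (3−5)(3−6)(3−4)(3−8) = (−2)·(−3)·(−1)·(−5) = 30 ≡ 8, so v_3 = 8^{−1} = 7 (mod 11).
  i = 4 (α = 4): (4−5)(4−6)(4−3)(4−8) = (−1)·(−2)·1·(−4) = −8 ≡ 3, so v_4 = 3^{−1} = 4 (mod 11).
  i = 5 (α = 8): (8−5)(8−6)(8−3)(8−4) = 3·2·5·4 = 120 ≡ 10, so v_5 = 10^{−1} = 10 (mod 11).
  v = [2, 10, 7, 4, 10].
Step 2: syndromes of r = [10, 8, 1, 7, 9] (all sums mod 11).
  S_0 = Σ v_i r_i = 2·10 + 10·8 + 7·1 + 4·7 + 10·9 = 225 ≡ 5.
  S_1 = Σ v_i α_i r_i = 2·5·10 + 10·6·8 + 7·3·1 + 4·4·7 + 10·8·9 = 1433 ≡ 3.
  α_i^2 mod 11 = [3, 3, 9, 5, 9].
  S_2 = Σ v_i α_i^2 r_i = 2·3·10 + 10·3·8 + 7·9·1 + 4·5·7 + 10·9·9 = 1313 ≡ 4.
  S = (5, 3, 4) ≠ 0, so r is not a codeword (an error is present).
Step 3: locate the error. For a single error e at position i, S_ℓ = v_i·e·α_i^ℓ, so α_err = S_1/S_0.
  S_0^{−1} = 5^{−1} = 9 (mod 11), so α_err = 3·9 = 27 ≡ 5 = α_1. Error position i = 1.
  Consistency check: S_2/S_1 = 4·4 = 16 ≡ 5 = α_err ✓ (single-error assumption holds).
Step 4: error magnitude e = S_0/v_1 = S_0·∏_{j≠1}(α_1 − α_j) = 5·6 = 30 ≡ 8 (mod 11).
Step 5: correct position 1: c_1 = r_1 − e = 10 − 8 ≡ 2 (mod 11). Hence c = [2, 8, 1, 7, 9].
  Check: interpolating c through the α_i gives m(x) = 5 + 6·x (degree < 2) with m(α_i) = c_i for every i, so c is indeed a codeword.


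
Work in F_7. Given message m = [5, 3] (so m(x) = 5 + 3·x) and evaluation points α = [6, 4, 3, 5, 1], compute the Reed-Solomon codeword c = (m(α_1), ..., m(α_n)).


c = [2, 3, 0, 6, 1]

Message polynomial: m(x) = 5 + 3·x (mod 7).
For each evaluation point α_i, compute m(α_i) mod 7:
  α_1 = 6: Horner steps 3 → 2, so m(6) = 2.
  α_2 = 4: Horner steps 3 → 3, so m(4) = 3.
  α_3 = 3: Horner steps 3 → 0, so m(3) = 0.
  α_4 = 5: Horner steps 3 → 6, so m(5) = 6.
  α_5 = 1: Horner steps 3 → 1, so m(1) = 1.
Codeword c = [2, 3, 0, 6, 1] ∈ F_7^5.


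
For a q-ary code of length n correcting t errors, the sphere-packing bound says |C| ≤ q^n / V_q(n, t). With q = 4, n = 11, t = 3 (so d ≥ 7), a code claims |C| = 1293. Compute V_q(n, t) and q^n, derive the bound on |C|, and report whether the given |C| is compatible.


V_q(n, t) = 4984, q^n = 4194304, Hamming bound = 841, |C| = 1293 > bound (violated).

Step 1: Compute V_q(n, t) = Σ_{j=0}^3 C(n, j) (q−1)^j.
  j = 0: C(11,0)·(3)^0 = 1·1 = 1.
  j = 1: C(11,1)·(3)^1 = 11·3 = 33.
  j = 2: C(11,2)·(3)^2 = 55·9 = 495.
  j = 3: C(11,3)·(3)^3 = 165·27 = 4455.
  V_q(n, t) = 1 + 33 + 495 + 4455 = 4984.
Step 2: q^n = 4^11 = 4194304.
Step 3: Hamming bound ⌊q^n / V_q(n,t)⌋ = ⌊4194304/4984⌋ = 841.
Step 4: Compare |C| = 1293 to 841: violated.
The claimed |C| lies above the Hamming bound, so no 4-ary code of length 11 with d ≥ 7 can have 1293 codewords.


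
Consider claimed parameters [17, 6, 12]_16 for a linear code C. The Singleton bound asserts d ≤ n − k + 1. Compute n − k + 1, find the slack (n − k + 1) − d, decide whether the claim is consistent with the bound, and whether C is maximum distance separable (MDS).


Singleton RHS = n − k + 1 = 12, slack = 0, bound satisfied, MDS.

Singleton bound: d ≤ n − k + 1.
Here n = 17, k = 6, so n − k + 1 = 12.
Given d = 12, check d ≤ 12: YES.
Slack = (n − k + 1) − d = 0.
The code is MDS (slack = 0).
Description: the claimed parameters are [17, 6, 12]_16; such a code would be MDS (meets Singleton bound).


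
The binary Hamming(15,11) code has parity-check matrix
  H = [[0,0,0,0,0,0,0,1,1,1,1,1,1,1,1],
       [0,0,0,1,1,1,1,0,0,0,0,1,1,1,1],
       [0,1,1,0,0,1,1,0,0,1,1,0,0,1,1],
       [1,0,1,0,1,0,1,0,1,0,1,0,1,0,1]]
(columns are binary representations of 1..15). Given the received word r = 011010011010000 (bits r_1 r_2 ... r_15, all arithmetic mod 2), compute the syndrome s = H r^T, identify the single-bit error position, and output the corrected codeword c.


s = (1, 1, 1, 0)^T, error position = 14, corrected codeword c = 011010011010010

Compute s = H r^T mod 2 one row at a time:
  s_1 = 1 + 1 + 0 + 1 + 0 + 0 + 0 + 0 = 3 ≡ 1 (mod 2).
  s_2 = 0 + 1 + 0 + 0 + 0 + 0 + 0 + 0 = 1 ≡ 1 (mod 2).
  s_3 = 1 + 1 + 0 + 0 + 0 + 1 + 0 + 0 = 3 ≡ 1 (mod 2).
  s_4 = 0 + 1 + 1 + 0 + 1 + 1 + 0 + 0 = 4 ≡ 0 (mod 2).
s = (1, 1, 1, 0)^T — this equals column 14 of H (binary 1110), so error is at position 14.
Correct: flip bit 14 of r = 011010011010000 to get c = 011010011010010.


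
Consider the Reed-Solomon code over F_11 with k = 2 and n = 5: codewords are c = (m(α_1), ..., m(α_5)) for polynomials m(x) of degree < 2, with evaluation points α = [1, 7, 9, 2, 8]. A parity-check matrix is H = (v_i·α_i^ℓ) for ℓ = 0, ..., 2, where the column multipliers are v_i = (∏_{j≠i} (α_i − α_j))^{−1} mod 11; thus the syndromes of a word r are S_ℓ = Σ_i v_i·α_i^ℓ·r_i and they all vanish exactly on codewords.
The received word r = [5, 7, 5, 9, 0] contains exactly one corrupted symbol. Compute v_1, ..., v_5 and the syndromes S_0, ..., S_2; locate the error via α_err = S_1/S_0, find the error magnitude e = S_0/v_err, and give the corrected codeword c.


S = (6, 10, 2), error at position 3, error magnitude e = 1, c = [5, 7, 4, 9, 0].

Step 1: column multipliers v_i = (∏_{j≠i}(α_i − α_j))^{−1} mod 11.
  i = 1 (α = 1): (1−7)(1−9)(1−2)(1−8) = (−6)·(−8)·(−1)·(−7) = 336 ≡ 6, so v_1 = 6^{−1} = 2 (mod 11).
  i = 2 (α = 7): (7−1)(7−9)(7−2)(7−8) = 6·(−2)·5·(−1) = 60 ≡ 5, so v_2 = 5^{−1} = 9 (mod 11).
  i = 3 (α = 9): (9−1)(9−7)(9−2)(9−8) = 8·2·7·1 = 112 ≡ 2, so v_3 = 2^{−1} = 6 (mod 11).
  i = 4 (α = 2): (2−1)(2−7)(2−9)(2−8) = 1·(−5)·(−7)·(−6) = −210 ≡ 10, so v_4 = 10^{−1} = 10 (mod 11).
  i = 5 (α = 8): (8−1)(8−7)(8−9)(8−2) = 7·1·(−1)·6 = −42 ≡ 2, so v_5 = 2^{−1} = 6 (mod 11).
  v = [2, 9, 6, 10, 6].
Step 2: syndromes of r = [5, 7, 5, 9, 0] (all sums mod 11).
  S_0 = Σ v_i r_i = 2·5 + 9·7 + 6·5 + 10·9 + 6·0 = 193 ≡ 6.
  S_1 = Σ v_i α_i r_i = 2·1·5 + 9·7·7 + 6·9·5 + 10·2·9 + 6·8·0 = 901 ≡ 10.
  α_i^2 mod 11 = [1, 5, 4, 4, 9].
  S_2 = Σ v_i α_i^2 r_i = 2·1·5 + 9·5·7 + 6·4·5 + 10·4·9 + 6·9·0 = 805 ≡ 2.
  S = (6, 10, 2) ≠ 0, so r is not a codeword (an error is present).
Step 3: locate the error. For a single error e at position i, S_ℓ = v_i·e·α_i^ℓ, so α_err = S_1/S_0.
  S_0^{−1} = 6^{−1} = 2 (mod 11), so α_err = 10·2 = 20 ≡ 9 = α_3. Error position i = 3.
  Consistency check: S_2/S_1 = 2·10 = 20 ≡ 9 = α_err ✓ (single-error assumption holds).
Step 4: error magnitude e = S_0/v_3 = S_0·∏_{j≠3}(α_3 − α_j) = 6·2 = 12 ≡ 1 (mod 11).
Step 5: correct position 3: c_3 = r_3 − e = 5 − 1 ≡ 4 (mod 11). Hence c = [5, 7, 4, 9, 0].
  Check: interpolating c through the α_i gives m(x) = 1 + 4·x (degree < 2) with m(α_i) = c_i for every i, so c is indeed a codeword.


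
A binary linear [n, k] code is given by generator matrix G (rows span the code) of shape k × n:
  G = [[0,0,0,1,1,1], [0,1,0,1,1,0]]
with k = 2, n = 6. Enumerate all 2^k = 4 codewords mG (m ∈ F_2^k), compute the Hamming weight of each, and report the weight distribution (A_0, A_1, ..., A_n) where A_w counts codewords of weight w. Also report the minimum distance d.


Weight distribution: A_0 = 1, A_2 = 1, A_3 = 2. Minimum distance d = 2.

Enumerate all 2^2 = 4 messages m ∈ F_2^2.
For each, compute codeword c = mG in F_2^6, then tally its weight.
  m = 00 → c = 000000, weight = 0.
  m = 10 → c = 000111, weight = 3.
  m = 01 → c = 010110, weight = 3.
  m = 11 → c = 010001, weight = 2.
Tally weights:
  weight 0: 1 codewords.
  weight 2: 1 codewords.
  weight 3: 2 codewords.
Minimum distance d = smallest w > 0 with A_w > 0 = 2.
Sanity: Σ A_w = 4 = 2^2 = 4 ✓.


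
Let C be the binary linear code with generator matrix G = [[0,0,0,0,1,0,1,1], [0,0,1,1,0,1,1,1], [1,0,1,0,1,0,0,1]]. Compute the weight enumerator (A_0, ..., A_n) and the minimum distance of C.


Weight distribution: A_0 = 1, A_3 = 2, A_4 = 3, A_5 = 2. Minimum distance d = 3.

Enumerate all 2^3 = 8 messages m ∈ F_2^3.
For each, compute codeword c = mG in F_2^8, then tally its weight.
  m = 000 → c = 00000000, weight = 0.
  m = 100 → c = 00001011, weight = 3.
  m = 010 → c = 00110111, weight = 5.
  m = 110 → c = 00111100, weight = 4.
  m = 001 → c = 10101001, weight = 4.
  m = 101 → c = 10100010, weight = 3.
  m = 011 → c = 10011110, weight = 5.
  m = 111 → c = 10010101, weight = 4.
Tally weights:
  weight 0: 1 codewords.
  weight 3: 2 codewords.
  weight 4: 3 codewords.
  weight 5: 2 codewords.
Minimum distance d = smallest w > 0 with A_w > 0 = 3.
Sanity: Σ A_w = 8 = 2^3 = 8 ✓.


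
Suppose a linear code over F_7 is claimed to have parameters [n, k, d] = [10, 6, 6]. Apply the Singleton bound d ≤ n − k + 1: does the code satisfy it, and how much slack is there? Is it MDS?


Singleton RHS = n − k + 1 = 5, slack = -1, bound violated (no such code; not MDS).

Singleton bound: d ≤ n − k + 1.
Here n = 10, k = 6, so n − k + 1 = 5.
Given d = 6, check d ≤ 5: NO.
Slack = (n − k + 1) − d = -1.
The slack is negative: d = 6 exceeds n − k + 1 = 5 by 1, so the Singleton bound is violated and no linear [10, 6, 6]_7 code can exist. In particular it is not MDS (MDS requires d = n − k + 1 exactly).
Description: the claimed parameters are [10, 6, 6]_7; such a code would be impossible (violates the Singleton bound).


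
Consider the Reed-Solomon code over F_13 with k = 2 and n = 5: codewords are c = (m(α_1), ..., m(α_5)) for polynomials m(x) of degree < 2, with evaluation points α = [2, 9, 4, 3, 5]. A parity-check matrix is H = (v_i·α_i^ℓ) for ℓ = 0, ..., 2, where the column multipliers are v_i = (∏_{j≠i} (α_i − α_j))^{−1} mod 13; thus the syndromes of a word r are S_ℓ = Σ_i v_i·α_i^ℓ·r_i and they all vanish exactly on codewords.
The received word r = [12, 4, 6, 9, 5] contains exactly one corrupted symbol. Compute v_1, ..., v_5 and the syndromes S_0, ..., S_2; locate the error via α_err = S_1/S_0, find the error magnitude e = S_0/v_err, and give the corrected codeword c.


S = (1, 5, 12), error at position 5, error magnitude e = 2, c = [12, 4, 6, 9, 3].

Step 1: column multipliers v_i = (∏_{j≠i}(α_i − α_j))^{−1} mod 13.
  i = 1 (α = 2): (2−9)(2−4)(2−3)(2−5) = (−7)·(−2)·(−1)·(−3) = 42 ≡ 3, so v_1 = 3^{−1} = 9 (mod 13).
  i = 2 (α = 9): (9−2)(9−4)(9−3)(9−5) = 7·5·6·4 = 840 ≡ 8, so v_2 = 8^{−1} = 5 (mod 13).
  i = 3 (α = 4): (4−2)(4−9)(4−3)(4−5) = 2·(−5)·1·(−1) = 10 ≡ 10, so v_3 = 10^{−1} = 4 (mod 13).
  i = 4 (α = 3): (3−2)(3−9)(3−4)(3−5) = 1·(−6)·(−1)·(−2) = −12 ≡ 1, so v_4 = 1^{−1} = 1 (mod 13).
  i = 5 (α = 5): (5−2)(5−9)(5−4)(5−3) = 3·(−4)·1·2 = −24 ≡ 2, so v_5 = 2^{−1} = 7 (mod 13).
  v = [9, 5, 4, 1, 7].
Step 2: syndromes of r = [12, 4, 6, 9, 5] (all sums mod 13).
  S_0 = Σ v_i r_i = 9·12 + 5·4 + 4·6 + 1·9 + 7·5 = 196 ≡ 1.
  S_1 = Σ v_i α_i r_i = 9·2·12 + 5·9·4 + 4·4·6 + 1·3·9 + 7·5·5 = 694 ≡ 5.
  α_i^2 mod 13 = [4, 3, 3, 9, 12].
  S_2 = Σ v_i α_i^2 r_i = 9·4·12 + 5·3·4 + 4·3·6 + 1·9·9 + 7·12·5 = 1065 ≡ 12.
  S = (1, 5, 12) ≠ 0, so r is not a codeword (an error is present).
Step 3: locate the error. For a single error e at position i, S_ℓ = v_i·e·α_i^ℓ, so α_err = S_1/S_0.
  S_0^{−1} = 1^{−1} = 1 (mod 13), so α_err = 5·1 = 5 ≡ 5 = α_5. Error position i = 5.
  Consistency check: S_2/S_1 = 12·8 = 96 ≡ 5 = α_err ✓ (single-error assumption holds).
Step 4: error magnitude e = S_0/v_5 = S_0·∏_{j≠5}(α_5 − α_j) = 1·2 = 2 ≡ 2 (mod 13).
Step 5: correct position 5: c_5 = r_5 − e = 5 − 2 ≡ 3 (mod 13). Hence c = [12, 4, 6, 9, 3].
  Check: interpolating c through the α_i gives m(x) = 5 + 10·x (degree < 2) with m(α_i) = c_i for every i, so c is indeed a codeword.


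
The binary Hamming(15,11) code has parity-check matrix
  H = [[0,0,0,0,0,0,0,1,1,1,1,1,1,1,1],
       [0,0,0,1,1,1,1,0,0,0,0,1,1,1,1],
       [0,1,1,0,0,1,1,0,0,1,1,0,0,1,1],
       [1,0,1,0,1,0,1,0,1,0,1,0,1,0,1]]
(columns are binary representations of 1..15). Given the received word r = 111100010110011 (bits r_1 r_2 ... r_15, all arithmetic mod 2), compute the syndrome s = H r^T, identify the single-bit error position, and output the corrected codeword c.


s = (1, 1, 0, 0)^T, error position = 12, corrected codeword c = 111100010111011

Compute s = H r^T mod 2 one row at a time:
  s_1 = 1 + 0 + 1 + 1 + 0 + 0 + 1 + 1 = 5 ≡ 1 (mod 2).
  s_2 = 1 + 0 + 0 + 0 + 0 + 0 + 1 + 1 = 3 ≡ 1 (mod 2).
  s_3 = 1 + 1 + 0 + 0 + 1 + 1 + 1 + 1 = 6 ≡ 0 (mod 2).
  s_4 = 1 + 1 + 0 + 0 + 0 + 1 + 0 + 1 = 4 ≡ 0 (mod 2).
s = (1, 1, 0, 0)^T — this equals column 12 of H (binary 1100), so error is at position 12.
Correct: flip bit 12 of r = 111100010110011 to get c = 111100010111011.


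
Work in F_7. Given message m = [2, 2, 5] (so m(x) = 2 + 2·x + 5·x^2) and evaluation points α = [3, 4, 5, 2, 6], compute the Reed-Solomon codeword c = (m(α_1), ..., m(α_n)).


c = [4, 6, 4, 5, 5]

Message polynomial: m(x) = 2 + 2·x + 5·x^2 (mod 7).
For each evaluation point α_i, compute m(α_i) mod 7:
  α_1 = 3: Horner steps 5 → 3 → 4, so m(3) = 4.
  α_2 = 4: Horner steps 5 → 1 → 6, so m(4) = 6.
  α_3 = 5: Horner steps 5 → 6 → 4, so m(5) = 4.
  α_4 = 2: Horner steps 5 → 5 → 5, so m(2) = 5.
  α_5 = 6: Horner steps 5 → 4 → 5, so m(6) = 5.
Codeword c = [4, 6, 4, 5, 5] ∈ F_7^5.


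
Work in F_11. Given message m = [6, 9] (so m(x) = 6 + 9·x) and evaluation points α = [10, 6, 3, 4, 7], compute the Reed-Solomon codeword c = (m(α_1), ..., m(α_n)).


c = [8, 5, 0, 9, 3]

Message polynomial: m(x) = 6 + 9·x (mod 11).
For each evaluation point α_i, compute m(α_i) mod 11:
  α_1 = 10: Horner steps 9 → 8, so m(10) = 8.
  α_2 = 6: Horner steps 9 → 5, so m(6) = 5.
  α_3 = 3: Horner steps 9 → 0, so m(3) = 0.
  α_4 = 4: Horner steps 9 → 9, so m(4) = 9.
  α_5 = 7: Horner steps 9 → 3, so m(7) = 3.
Codeword c = [8, 5, 0, 9, 3] ∈ F_11^5.


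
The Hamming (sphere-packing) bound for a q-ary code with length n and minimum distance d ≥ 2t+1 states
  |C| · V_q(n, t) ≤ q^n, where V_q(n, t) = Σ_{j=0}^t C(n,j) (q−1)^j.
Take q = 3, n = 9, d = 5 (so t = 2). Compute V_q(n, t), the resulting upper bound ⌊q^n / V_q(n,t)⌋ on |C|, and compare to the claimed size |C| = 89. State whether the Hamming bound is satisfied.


V_q(n, t) = 163, q^n = 19683, Hamming bound = 120, |C| = 89 ≤ bound (satisfied).

Step 1: Compute V_q(n, t) = Σ_{j=0}^2 C(n, j) (q−1)^j.
  j = 0: C(9,0)·(2)^0 = 1·1 = 1.
  j = 1: C(9,1)·(2)^1 = 9·2 = 18.
  j = 2: C(9,2)·(2)^2 = 36·4 = 144.
  V_q(n, t) = 1 + 18 + 144 = 163.
Step 2: q^n = 3^9 = 19683.
Step 3: Hamming bound ⌊q^n / V_q(n,t)⌋ = ⌊19683/163⌋ = 120.
Step 4: Compare |C| = 89 to 120: satisfied.
The claimed |C| lies below the Hamming bound.


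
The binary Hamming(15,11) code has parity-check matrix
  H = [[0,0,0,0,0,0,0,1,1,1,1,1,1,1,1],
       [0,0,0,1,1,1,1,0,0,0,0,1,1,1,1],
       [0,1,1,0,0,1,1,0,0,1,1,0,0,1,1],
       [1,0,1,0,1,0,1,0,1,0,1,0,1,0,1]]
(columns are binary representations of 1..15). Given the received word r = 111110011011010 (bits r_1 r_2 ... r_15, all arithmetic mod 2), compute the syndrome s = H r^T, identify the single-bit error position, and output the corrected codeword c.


s = (1, 0, 0, 1)^T, error position = 9, corrected codeword c = 111110010011010

Compute s = H r^T mod 2 one row at a time:
  s_1 = 1 + 1 + 0 + 1 + 1 + 0 + 1 + 0 = 5 ≡ 1 (mod 2).
  s_2 = 1 + 1 + 0 + 0 + 1 + 0 + 1 + 0 = 4 ≡ 0 (mod 2).
  s_3 = 1 + 1 + 0 + 0 + 0 + 1 + 1 + 0 = 4 ≡ 0 (mod 2).
  s_4 = 1 + 1 + 1 + 0 + 1 + 1 + 0 + 0 = 5 ≡ 1 (mod 2).
s = (1, 0, 0, 1)^T — this equals column 9 of H (binary 1001), so error is at position 9.
Correct: flip bit 9 of r = 111110011011010 to get c = 111110010011010.


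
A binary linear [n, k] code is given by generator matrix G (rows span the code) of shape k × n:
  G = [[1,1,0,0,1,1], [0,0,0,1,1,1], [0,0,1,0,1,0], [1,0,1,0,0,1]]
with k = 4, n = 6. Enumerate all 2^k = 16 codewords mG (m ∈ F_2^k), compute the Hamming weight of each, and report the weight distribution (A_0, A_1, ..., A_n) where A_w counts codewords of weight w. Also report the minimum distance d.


Weight distribution: A_0 = 1, A_1 = 1, A_2 = 2, A_3 = 6, A_4 = 5, A_5 = 1. Minimum distance d = 1.

Enumerate all 2^4 = 16 messages m ∈ F_2^4.
For each, compute codeword c = mG in F_2^6, then tally its weight.
  m = 0000 → c = 000000, weight = 0.
  m = 1000 → c = 110011, weight = 4.
  m = 0100 → c = 000111, weight = 3.
  m = 1100 → c = 110100, weight = 3.
  m = 0010 → c = 001010, weight = 2.
  m = 1010 → c = 111001, weight = 4.
  m = 0110 → c = 001101, weight = 3.
  m = 1110 → c = 111110, weight = 5.
  m = 0001 → c = 101001, weight = 3.
  m = 1001 → c = 011010, weight = 3.
  m = 0101 → c = 101110, weight = 4.
  m = 1101 → c = 011101, weight = 4.
  m = 0011 → c = 100011, weight = 3.
  m = 1011 → c = 010000, weight = 1.
  m = 0111 → c = 100100, weight = 2.
  m = 1111 → c = 010111, weight = 4.
Tally weights:
  weight 0: 1 codewords.
  weight 1: 1 codewords.
  weight 2: 2 codewords.
  weight 3: 6 codewords.
  weight 4: 5 codewords.
  weight 5: 1 codewords.
Minimum distance d = smallest w > 0 with A_w > 0 = 1.
Sanity: Σ A_w = 16 = 2^4 = 16 ✓.


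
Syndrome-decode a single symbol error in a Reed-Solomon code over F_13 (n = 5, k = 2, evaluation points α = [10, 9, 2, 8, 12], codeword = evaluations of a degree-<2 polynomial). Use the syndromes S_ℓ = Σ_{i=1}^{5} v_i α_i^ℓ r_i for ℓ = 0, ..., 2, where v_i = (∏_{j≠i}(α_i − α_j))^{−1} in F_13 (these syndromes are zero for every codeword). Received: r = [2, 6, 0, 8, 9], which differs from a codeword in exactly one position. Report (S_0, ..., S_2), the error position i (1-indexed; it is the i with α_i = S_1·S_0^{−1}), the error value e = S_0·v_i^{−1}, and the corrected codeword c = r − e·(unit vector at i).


S = (5, 6, 2), error at position 2, error magnitude e = 1, c = [2, 5, 0, 8, 9].

Step 1: column multipliers v_i = (∏_{j≠i}(α_i − α_j))^{−1} mod 13.
  i = 1 (α = 10): (10−9)(10−2)(10−8)(10−12) = 1·8·2·(−2) = −32 ≡ 7, so v_1 = 7^{−1} = 2 (mod 13).
  i = 2 (α = 9): (9−10)(9−2)(9−8)(9−12) = (−1)·7·1·(−3) = 21 ≡ 8, so v_2 = 8^{−1} = 5 (mod 13).
  i = 3 (α = 2): (2−10)(2−9)(2−8)(2−12) = (−8)·(−7)·(−6)·(−10) = 3360 ≡ 6, so v_3 = 6^{−1} = 11 (mod 13).
  i = 4 (α = 8): (8−10)(8−9)(8−2)(8−12) = (−2)·(−1)·6·(−4) = −48 ≡ 4, so v_4 = 4^{−1} = 10 (mod 13).
  i = 5 (α = 12): (12−10)(12−9)(12−2)(12−8) = 2·3·10·4 = 240 ≡ 6, so v_5 = 6^{−1} = 11 (mod 13).
  v = [2, 5, 11, 10, 11].
Step 2: syndromes of r = [2, 6, 0, 8, 9] (all sums mod 13).
  S_0 = Σ v_i r_i = 2·2 + 5·6 + 11·0 + 10·8 + 11·9 = 213 ≡ 5.
  S_1 = Σ v_i α_i r_i = 2·10·2 + 5·9·6 + 11·2·0 + 10·8·8 + 11·12·9 = 2138 ≡ 6.
  α_i^2 mod 13 = [9, 3, 4, 12, 1].
  S_2 = Σ v_i α_i^2 r_i = 2·9·2 + 5·3·6 + 11·4·0 + 10·12·8 + 11·1·9 = 1185 ≡ 2.
  S = (5, 6, 2) ≠ 0, so r is not a codeword (an error is present).
Step 3: locate the error. For a single error e at position i, S_ℓ = v_i·e·α_i^ℓ, so α_err = S_1/S_0.
  S_0^{−1} = 5^{−1} = 8 (mod 13), so α_err = 6·8 = 48 ≡ 9 = α_2. Error position i = 2.
  Consistency check: S_2/S_1 = 2·11 = 22 ≡ 9 = α_err ✓ (single-error assumption holds).
Step 4: error magnitude e = S_0/v_2 = S_0·∏_{j≠2}(α_2 − α_j) = 5·8 = 40 ≡ 1 (mod 13).
Step 5: correct position 2: c_2 = r_2 − e = 6 − 1 ≡ 5 (mod 13). Hence c = [2, 5, 0, 8, 9].
  Check: interpolating c through the α_i gives m(x) = 6 + 10·x (degree < 2) with m(α_i) = c_i for every i, so c is indeed a codeword.


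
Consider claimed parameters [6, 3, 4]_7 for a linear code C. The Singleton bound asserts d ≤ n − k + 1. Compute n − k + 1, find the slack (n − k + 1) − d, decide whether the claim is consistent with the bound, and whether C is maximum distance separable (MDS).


Singleton RHS = n − k + 1 = 4, slack = 0, bound satisfied, MDS.

Singleton bound: d ≤ n − k + 1.
Here n = 6, k = 3, so n − k + 1 = 4.
Given d = 4, check d ≤ 4: YES.
Slack = (n − k + 1) − d = 0.
The code is MDS (slack = 0).
Description: the claimed parameters are [6, 3, 4]_7; such a code would be MDS (meets Singleton bound).


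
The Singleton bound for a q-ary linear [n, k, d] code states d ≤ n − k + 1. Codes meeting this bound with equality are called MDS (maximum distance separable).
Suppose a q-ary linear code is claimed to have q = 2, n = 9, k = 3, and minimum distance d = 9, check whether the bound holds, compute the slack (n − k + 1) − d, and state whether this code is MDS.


Singleton RHS = n − k + 1 = 7, slack = -2, bound violated (no such code; not MDS).

Singleton bound: d ≤ n − k + 1.
Here n = 9, k = 3, so n − k + 1 = 7.
Given d = 9, check d ≤ 7: NO.
Slack = (n − k + 1) − d = -2.
The slack is negative: d = 9 exceeds n − k + 1 = 7 by 2, so the Singleton bound is violated and no linear [9, 3, 9]_2 code can exist. In particular it is not MDS (MDS requires d = n − k + 1 exactly).
Description: the claimed parameters are [9, 3, 9]_2; such a code would be impossible (violates the Singleton bound).


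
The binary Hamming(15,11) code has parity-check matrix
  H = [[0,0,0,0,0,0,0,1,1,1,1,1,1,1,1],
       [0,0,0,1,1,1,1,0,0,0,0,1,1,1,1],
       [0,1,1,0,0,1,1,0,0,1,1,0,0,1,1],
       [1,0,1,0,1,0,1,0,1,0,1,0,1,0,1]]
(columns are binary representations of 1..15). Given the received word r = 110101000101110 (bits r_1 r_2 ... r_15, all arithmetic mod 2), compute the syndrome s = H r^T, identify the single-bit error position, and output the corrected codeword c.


s = (0, 1, 0, 0)^T, error position = 4, corrected codeword c = 110001000101110

Compute s = H r^T mod 2 one row at a time:
  s_1 = 0 + 0 + 1 + 0 + 1 + 1 + 1 + 0 = 4 ≡ 0 (mod 2).
  s_2 = 1 + 0 + 1 + 0 + 1 + 1 + 1 + 0 = 5 ≡ 1 (mod 2).
  s_3 = 1 + 0 + 1 + 0 + 1 + 0 + 1 + 0 = 4 ≡ 0 (mod 2).
  s_4 = 1 + 0 + 0 + 0 + 0 + 0 + 1 + 0 = 2 ≡ 0 (mod 2).
s = (0, 1, 0, 0)^T — this equals column 4 of H (binary 0100), so error is at position 4.
Correct: flip bit 4 of r = 110101000101110 to get c = 110001000101110.
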